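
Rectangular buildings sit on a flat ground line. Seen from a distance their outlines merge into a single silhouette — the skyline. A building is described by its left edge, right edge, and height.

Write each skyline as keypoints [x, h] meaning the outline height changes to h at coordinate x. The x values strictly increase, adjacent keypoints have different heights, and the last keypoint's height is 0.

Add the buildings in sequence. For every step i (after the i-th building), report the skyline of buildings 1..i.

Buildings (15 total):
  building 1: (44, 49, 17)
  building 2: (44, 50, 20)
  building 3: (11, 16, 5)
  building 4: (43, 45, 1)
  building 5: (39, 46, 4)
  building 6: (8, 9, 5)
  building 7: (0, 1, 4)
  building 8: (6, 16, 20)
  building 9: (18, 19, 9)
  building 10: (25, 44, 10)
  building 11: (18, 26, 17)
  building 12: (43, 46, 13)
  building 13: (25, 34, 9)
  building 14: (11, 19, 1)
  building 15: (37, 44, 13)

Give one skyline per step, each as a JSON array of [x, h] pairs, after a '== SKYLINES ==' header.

== SKYLINES ==
[[44,17],[49,0]]
[[44,20],[50,0]]
[[11,5],[16,0],[44,20],[50,0]]
[[11,5],[16,0],[43,1],[44,20],[50,0]]
[[11,5],[16,0],[39,4],[44,20],[50,0]]
[[8,5],[9,0],[11,5],[16,0],[39,4],[44,20],[50,0]]
[[0,4],[1,0],[8,5],[9,0],[11,5],[16,0],[39,4],[44,20],[50,0]]
[[0,4],[1,0],[6,20],[16,0],[39,4],[44,20],[50,0]]
[[0,4],[1,0],[6,20],[16,0],[18,9],[19,0],[39,4],[44,20],[50,0]]
[[0,4],[1,0],[6,20],[16,0],[18,9],[19,0],[25,10],[44,20],[50,0]]
[[0,4],[1,0],[6,20],[16,0],[18,17],[26,10],[44,20],[50,0]]
[[0,4],[1,0],[6,20],[16,0],[18,17],[26,10],[43,13],[44,20],[50,0]]
[[0,4],[1,0],[6,20],[16,0],[18,17],[26,10],[43,13],[44,20],[50,0]]
[[0,4],[1,0],[6,20],[16,1],[18,17],[26,10],[43,13],[44,20],[50,0]]
[[0,4],[1,0],[6,20],[16,1],[18,17],[26,10],[37,13],[44,20],[50,0]]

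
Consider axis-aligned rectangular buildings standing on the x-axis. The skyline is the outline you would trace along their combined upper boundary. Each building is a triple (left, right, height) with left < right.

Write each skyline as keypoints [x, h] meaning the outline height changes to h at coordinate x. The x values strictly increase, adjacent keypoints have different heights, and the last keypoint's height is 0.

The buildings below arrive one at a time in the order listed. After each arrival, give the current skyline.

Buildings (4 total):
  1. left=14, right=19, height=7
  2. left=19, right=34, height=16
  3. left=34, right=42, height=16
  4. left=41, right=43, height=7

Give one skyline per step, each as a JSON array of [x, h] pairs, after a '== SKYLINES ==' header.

== SKYLINES ==
[[14,7],[19,0]]
[[14,7],[19,16],[34,0]]
[[14,7],[19,16],[42,0]]
[[14,7],[19,16],[42,7],[43,0]]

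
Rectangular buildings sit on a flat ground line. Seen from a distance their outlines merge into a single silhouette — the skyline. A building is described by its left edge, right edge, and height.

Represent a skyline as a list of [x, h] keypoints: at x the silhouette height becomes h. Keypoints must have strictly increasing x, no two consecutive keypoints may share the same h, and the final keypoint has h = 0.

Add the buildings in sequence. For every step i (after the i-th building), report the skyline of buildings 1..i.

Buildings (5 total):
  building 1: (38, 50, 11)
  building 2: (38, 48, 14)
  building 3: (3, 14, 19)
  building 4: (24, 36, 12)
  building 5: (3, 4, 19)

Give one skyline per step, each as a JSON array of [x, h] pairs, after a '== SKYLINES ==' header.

== SKYLINES ==
[[38,11],[50,0]]
[[38,14],[48,11],[50,0]]
[[3,19],[14,0],[38,14],[48,11],[50,0]]
[[3,19],[14,0],[24,12],[36,0],[38,14],[48,11],[50,0]]
[[3,19],[14,0],[24,12],[36,0],[38,14],[48,11],[50,0]]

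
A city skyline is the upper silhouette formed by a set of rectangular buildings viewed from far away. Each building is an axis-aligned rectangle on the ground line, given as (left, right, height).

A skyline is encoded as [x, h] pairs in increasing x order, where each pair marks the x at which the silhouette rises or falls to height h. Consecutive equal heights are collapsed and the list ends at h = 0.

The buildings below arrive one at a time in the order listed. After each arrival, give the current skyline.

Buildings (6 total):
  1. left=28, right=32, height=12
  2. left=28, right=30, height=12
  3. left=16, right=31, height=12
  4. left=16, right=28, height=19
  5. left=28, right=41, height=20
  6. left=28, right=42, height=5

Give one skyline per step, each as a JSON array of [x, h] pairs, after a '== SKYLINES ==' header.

== SKYLINES ==
[[28,12],[32,0]]
[[28,12],[32,0]]
[[16,12],[32,0]]
[[16,19],[28,12],[32,0]]
[[16,19],[28,20],[41,0]]
[[16,19],[28,20],[41,5],[42,0]]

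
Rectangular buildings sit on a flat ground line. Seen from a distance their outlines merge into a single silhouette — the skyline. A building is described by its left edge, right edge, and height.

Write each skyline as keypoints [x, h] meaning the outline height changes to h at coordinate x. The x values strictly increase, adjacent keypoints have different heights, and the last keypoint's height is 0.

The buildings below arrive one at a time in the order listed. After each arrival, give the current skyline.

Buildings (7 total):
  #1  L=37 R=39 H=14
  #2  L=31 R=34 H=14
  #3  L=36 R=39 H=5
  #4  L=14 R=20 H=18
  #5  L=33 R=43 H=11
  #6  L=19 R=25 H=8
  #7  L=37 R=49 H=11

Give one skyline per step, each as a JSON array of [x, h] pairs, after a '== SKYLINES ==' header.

== SKYLINES ==
[[37,14],[39,0]]
[[31,14],[34,0],[37,14],[39,0]]
[[31,14],[34,0],[36,5],[37,14],[39,0]]
[[14,18],[20,0],[31,14],[34,0],[36,5],[37,14],[39,0]]
[[14,18],[20,0],[31,14],[34,11],[37,14],[39,11],[43,0]]
[[14,18],[20,8],[25,0],[31,14],[34,11],[37,14],[39,11],[43,0]]
[[14,18],[20,8],[25,0],[31,14],[34,11],[37,14],[39,11],[49,0]]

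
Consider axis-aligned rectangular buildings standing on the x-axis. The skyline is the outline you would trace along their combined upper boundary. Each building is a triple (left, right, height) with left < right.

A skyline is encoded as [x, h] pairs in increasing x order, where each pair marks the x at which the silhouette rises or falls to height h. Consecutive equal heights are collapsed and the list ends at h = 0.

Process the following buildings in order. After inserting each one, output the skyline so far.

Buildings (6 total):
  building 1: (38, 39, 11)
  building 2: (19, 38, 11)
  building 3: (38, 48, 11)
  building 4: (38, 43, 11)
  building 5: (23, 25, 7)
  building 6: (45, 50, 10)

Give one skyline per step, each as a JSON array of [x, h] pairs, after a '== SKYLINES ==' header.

== SKYLINES ==
[[38,11],[39,0]]
[[19,11],[39,0]]
[[19,11],[48,0]]
[[19,11],[48,0]]
[[19,11],[48,0]]
[[19,11],[48,10],[50,0]]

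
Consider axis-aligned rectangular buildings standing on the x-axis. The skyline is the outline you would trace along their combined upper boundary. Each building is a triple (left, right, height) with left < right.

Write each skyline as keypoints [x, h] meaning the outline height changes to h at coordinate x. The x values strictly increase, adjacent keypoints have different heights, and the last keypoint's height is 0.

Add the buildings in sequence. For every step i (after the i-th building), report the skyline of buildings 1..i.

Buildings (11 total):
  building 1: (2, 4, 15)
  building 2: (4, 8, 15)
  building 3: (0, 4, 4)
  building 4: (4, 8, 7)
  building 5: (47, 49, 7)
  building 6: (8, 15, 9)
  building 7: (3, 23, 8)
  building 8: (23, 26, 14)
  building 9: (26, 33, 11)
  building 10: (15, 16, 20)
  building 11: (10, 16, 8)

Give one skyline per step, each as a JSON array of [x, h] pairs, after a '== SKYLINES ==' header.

== SKYLINES ==
[[2,15],[4,0]]
[[2,15],[8,0]]
[[0,4],[2,15],[8,0]]
[[0,4],[2,15],[8,0]]
[[0,4],[2,15],[8,0],[47,7],[49,0]]
[[0,4],[2,15],[8,9],[15,0],[47,7],[49,0]]
[[0,4],[2,15],[8,9],[15,8],[23,0],[47,7],[49,0]]
[[0,4],[2,15],[8,9],[15,8],[23,14],[26,0],[47,7],[49,0]]
[[0,4],[2,15],[8,9],[15,8],[23,14],[26,11],[33,0],[47,7],[49,0]]
[[0,4],[2,15],[8,9],[15,20],[16,8],[23,14],[26,11],[33,0],[47,7],[49,0]]
[[0,4],[2,15],[8,9],[15,20],[16,8],[23,14],[26,11],[33,0],[47,7],[49,0]]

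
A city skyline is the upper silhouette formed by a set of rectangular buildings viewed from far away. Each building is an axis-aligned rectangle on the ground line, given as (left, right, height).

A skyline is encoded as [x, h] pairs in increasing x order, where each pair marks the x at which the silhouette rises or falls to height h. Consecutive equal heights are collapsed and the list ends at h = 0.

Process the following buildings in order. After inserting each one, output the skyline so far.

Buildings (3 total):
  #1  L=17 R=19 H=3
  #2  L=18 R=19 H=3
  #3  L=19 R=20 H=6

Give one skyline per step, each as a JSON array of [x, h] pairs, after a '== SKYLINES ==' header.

== SKYLINES ==
[[17,3],[19,0]]
[[17,3],[19,0]]
[[17,3],[19,6],[20,0]]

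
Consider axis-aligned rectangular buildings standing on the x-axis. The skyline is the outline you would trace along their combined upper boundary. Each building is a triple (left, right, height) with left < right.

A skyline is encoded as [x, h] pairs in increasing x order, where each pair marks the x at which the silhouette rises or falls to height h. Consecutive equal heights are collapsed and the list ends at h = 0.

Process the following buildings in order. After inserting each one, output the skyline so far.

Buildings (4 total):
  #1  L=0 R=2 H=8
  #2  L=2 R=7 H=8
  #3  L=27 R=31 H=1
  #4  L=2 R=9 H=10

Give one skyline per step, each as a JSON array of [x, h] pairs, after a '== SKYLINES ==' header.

== SKYLINES ==
[[0,8],[2,0]]
[[0,8],[7,0]]
[[0,8],[7,0],[27,1],[31,0]]
[[0,8],[2,10],[9,0],[27,1],[31,0]]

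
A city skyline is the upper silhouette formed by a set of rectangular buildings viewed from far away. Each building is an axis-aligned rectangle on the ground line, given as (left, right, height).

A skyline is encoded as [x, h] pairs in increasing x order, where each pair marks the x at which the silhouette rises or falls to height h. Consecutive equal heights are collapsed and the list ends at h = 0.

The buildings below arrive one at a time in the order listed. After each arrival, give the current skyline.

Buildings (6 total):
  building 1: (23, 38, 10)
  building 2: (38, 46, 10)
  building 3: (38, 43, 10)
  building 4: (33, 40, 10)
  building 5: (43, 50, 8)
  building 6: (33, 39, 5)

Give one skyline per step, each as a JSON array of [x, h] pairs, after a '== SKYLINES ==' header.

== SKYLINES ==
[[23,10],[38,0]]
[[23,10],[46,0]]
[[23,10],[46,0]]
[[23,10],[46,0]]
[[23,10],[46,8],[50,0]]
[[23,10],[46,8],[50,0]]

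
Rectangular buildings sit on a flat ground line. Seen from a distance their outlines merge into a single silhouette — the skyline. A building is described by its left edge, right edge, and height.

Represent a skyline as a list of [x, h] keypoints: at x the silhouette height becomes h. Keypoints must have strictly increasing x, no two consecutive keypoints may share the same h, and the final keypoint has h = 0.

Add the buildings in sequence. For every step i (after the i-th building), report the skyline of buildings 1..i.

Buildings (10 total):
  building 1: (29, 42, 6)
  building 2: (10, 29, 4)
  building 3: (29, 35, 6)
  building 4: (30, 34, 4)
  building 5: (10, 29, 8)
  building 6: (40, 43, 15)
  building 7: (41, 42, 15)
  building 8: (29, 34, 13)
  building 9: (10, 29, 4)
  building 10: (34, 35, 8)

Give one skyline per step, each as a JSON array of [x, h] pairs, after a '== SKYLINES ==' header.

== SKYLINES ==
[[29,6],[42,0]]
[[10,4],[29,6],[42,0]]
[[10,4],[29,6],[42,0]]
[[10,4],[29,6],[42,0]]
[[10,8],[29,6],[42,0]]
[[10,8],[29,6],[40,15],[43,0]]
[[10,8],[29,6],[40,15],[43,0]]
[[10,8],[29,13],[34,6],[40,15],[43,0]]
[[10,8],[29,13],[34,6],[40,15],[43,0]]
[[10,8],[29,13],[34,8],[35,6],[40,15],[43,0]]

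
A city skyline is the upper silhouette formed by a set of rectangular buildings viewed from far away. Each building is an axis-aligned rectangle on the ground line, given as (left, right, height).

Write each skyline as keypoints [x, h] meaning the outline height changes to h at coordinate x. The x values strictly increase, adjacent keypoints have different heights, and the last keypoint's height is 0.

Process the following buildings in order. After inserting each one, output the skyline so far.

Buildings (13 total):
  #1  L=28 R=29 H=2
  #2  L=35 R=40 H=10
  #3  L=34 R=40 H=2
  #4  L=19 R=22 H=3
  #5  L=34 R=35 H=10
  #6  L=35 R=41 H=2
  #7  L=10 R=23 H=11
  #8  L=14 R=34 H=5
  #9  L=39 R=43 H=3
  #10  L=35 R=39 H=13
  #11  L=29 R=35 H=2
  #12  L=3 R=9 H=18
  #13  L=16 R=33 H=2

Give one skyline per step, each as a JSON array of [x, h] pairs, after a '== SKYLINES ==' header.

== SKYLINES ==
[[28,2],[29,0]]
[[28,2],[29,0],[35,10],[40,0]]
[[28,2],[29,0],[34,2],[35,10],[40,0]]
[[19,3],[22,0],[28,2],[29,0],[34,2],[35,10],[40,0]]
[[19,3],[22,0],[28,2],[29,0],[34,10],[40,0]]
[[19,3],[22,0],[28,2],[29,0],[34,10],[40,2],[41,0]]
[[10,11],[23,0],[28,2],[29,0],[34,10],[40,2],[41,0]]
[[10,11],[23,5],[34,10],[40,2],[41,0]]
[[10,11],[23,5],[34,10],[40,3],[43,0]]
[[10,11],[23,5],[34,10],[35,13],[39,10],[40,3],[43,0]]
[[10,11],[23,5],[34,10],[35,13],[39,10],[40,3],[43,0]]
[[3,18],[9,0],[10,11],[23,5],[34,10],[35,13],[39,10],[40,3],[43,0]]
[[3,18],[9,0],[10,11],[23,5],[34,10],[35,13],[39,10],[40,3],[43,0]]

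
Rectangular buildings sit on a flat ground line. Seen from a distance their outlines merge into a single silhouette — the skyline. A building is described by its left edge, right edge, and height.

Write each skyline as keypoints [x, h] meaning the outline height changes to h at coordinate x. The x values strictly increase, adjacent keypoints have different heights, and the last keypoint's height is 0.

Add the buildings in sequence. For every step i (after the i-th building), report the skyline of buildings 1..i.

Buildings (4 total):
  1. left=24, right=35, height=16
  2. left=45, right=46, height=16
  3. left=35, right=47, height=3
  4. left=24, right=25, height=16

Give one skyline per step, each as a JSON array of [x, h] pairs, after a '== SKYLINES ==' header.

== SKYLINES ==
[[24,16],[35,0]]
[[24,16],[35,0],[45,16],[46,0]]
[[24,16],[35,3],[45,16],[46,3],[47,0]]
[[24,16],[35,3],[45,16],[46,3],[47,0]]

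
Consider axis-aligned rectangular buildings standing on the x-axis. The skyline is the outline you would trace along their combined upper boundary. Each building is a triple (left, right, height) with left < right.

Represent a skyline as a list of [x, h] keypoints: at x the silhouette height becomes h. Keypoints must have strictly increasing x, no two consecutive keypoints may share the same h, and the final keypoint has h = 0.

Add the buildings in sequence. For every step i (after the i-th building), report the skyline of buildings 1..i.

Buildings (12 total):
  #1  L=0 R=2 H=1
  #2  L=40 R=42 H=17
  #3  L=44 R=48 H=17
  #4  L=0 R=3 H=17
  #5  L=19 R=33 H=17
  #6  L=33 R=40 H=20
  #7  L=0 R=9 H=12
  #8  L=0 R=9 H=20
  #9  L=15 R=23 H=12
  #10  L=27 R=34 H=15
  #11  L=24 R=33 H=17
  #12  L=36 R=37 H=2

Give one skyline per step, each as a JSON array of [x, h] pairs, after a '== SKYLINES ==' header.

== SKYLINES ==
[[0,1],[2,0]]
[[0,1],[2,0],[40,17],[42,0]]
[[0,1],[2,0],[40,17],[42,0],[44,17],[48,0]]
[[0,17],[3,0],[40,17],[42,0],[44,17],[48,0]]
[[0,17],[3,0],[19,17],[33,0],[40,17],[42,0],[44,17],[48,0]]
[[0,17],[3,0],[19,17],[33,20],[40,17],[42,0],[44,17],[48,0]]
[[0,17],[3,12],[9,0],[19,17],[33,20],[40,17],[42,0],[44,17],[48,0]]
[[0,20],[9,0],[19,17],[33,20],[40,17],[42,0],[44,17],[48,0]]
[[0,20],[9,0],[15,12],[19,17],[33,20],[40,17],[42,0],[44,17],[48,0]]
[[0,20],[9,0],[15,12],[19,17],[33,20],[40,17],[42,0],[44,17],[48,0]]
[[0,20],[9,0],[15,12],[19,17],[33,20],[40,17],[42,0],[44,17],[48,0]]
[[0,20],[9,0],[15,12],[19,17],[33,20],[40,17],[42,0],[44,17],[48,0]]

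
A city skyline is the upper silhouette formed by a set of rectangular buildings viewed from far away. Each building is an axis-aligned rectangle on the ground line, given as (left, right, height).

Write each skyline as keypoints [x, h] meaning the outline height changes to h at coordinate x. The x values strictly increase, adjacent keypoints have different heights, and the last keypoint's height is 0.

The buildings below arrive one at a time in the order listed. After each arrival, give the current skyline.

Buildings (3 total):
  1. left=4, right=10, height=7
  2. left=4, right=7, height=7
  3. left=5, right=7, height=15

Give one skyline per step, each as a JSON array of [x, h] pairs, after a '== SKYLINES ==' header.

== SKYLINES ==
[[4,7],[10,0]]
[[4,7],[10,0]]
[[4,7],[5,15],[7,7],[10,0]]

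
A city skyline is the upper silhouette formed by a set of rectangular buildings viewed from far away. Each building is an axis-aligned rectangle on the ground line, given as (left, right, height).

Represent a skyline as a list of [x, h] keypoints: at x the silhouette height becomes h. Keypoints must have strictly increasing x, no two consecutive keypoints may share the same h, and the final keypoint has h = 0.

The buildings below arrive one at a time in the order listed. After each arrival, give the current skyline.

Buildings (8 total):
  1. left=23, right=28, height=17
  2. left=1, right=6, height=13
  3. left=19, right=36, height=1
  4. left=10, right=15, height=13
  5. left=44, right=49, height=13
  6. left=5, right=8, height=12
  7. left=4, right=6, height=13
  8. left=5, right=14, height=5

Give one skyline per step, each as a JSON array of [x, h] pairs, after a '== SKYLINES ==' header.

== SKYLINES ==
[[23,17],[28,0]]
[[1,13],[6,0],[23,17],[28,0]]
[[1,13],[6,0],[19,1],[23,17],[28,1],[36,0]]
[[1,13],[6,0],[10,13],[15,0],[19,1],[23,17],[28,1],[36,0]]
[[1,13],[6,0],[10,13],[15,0],[19,1],[23,17],[28,1],[36,0],[44,13],[49,0]]
[[1,13],[6,12],[8,0],[10,13],[15,0],[19,1],[23,17],[28,1],[36,0],[44,13],[49,0]]
[[1,13],[6,12],[8,0],[10,13],[15,0],[19,1],[23,17],[28,1],[36,0],[44,13],[49,0]]
[[1,13],[6,12],[8,5],[10,13],[15,0],[19,1],[23,17],[28,1],[36,0],[44,13],[49,0]]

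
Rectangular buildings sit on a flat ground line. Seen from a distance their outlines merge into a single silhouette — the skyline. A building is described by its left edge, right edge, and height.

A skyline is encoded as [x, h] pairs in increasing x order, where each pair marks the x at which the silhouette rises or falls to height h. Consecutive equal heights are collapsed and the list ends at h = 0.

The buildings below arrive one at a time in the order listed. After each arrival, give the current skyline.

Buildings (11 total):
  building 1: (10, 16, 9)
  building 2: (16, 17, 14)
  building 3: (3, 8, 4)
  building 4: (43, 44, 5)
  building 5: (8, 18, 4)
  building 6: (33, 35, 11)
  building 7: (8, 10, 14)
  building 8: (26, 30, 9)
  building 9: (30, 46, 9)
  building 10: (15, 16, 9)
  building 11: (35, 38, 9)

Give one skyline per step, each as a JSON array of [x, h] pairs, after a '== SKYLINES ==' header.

== SKYLINES ==
[[10,9],[16,0]]
[[10,9],[16,14],[17,0]]
[[3,4],[8,0],[10,9],[16,14],[17,0]]
[[3,4],[8,0],[10,9],[16,14],[17,0],[43,5],[44,0]]
[[3,4],[10,9],[16,14],[17,4],[18,0],[43,5],[44,0]]
[[3,4],[10,9],[16,14],[17,4],[18,0],[33,11],[35,0],[43,5],[44,0]]
[[3,4],[8,14],[10,9],[16,14],[17,4],[18,0],[33,11],[35,0],[43,5],[44,0]]
[[3,4],[8,14],[10,9],[16,14],[17,4],[18,0],[26,9],[30,0],[33,11],[35,0],[43,5],[44,0]]
[[3,4],[8,14],[10,9],[16,14],[17,4],[18,0],[26,9],[33,11],[35,9],[46,0]]
[[3,4],[8,14],[10,9],[16,14],[17,4],[18,0],[26,9],[33,11],[35,9],[46,0]]
[[3,4],[8,14],[10,9],[16,14],[17,4],[18,0],[26,9],[33,11],[35,9],[46,0]]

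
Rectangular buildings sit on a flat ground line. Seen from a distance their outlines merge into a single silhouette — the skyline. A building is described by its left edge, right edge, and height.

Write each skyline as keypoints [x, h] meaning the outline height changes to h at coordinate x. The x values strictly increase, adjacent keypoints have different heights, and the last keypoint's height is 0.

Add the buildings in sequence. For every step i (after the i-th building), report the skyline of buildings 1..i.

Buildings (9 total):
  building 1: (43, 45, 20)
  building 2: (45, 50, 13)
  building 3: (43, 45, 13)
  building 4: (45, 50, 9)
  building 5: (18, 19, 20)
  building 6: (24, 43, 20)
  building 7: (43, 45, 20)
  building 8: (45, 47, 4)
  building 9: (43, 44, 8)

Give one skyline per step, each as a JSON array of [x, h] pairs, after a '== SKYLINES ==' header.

== SKYLINES ==
[[43,20],[45,0]]
[[43,20],[45,13],[50,0]]
[[43,20],[45,13],[50,0]]
[[43,20],[45,13],[50,0]]
[[18,20],[19,0],[43,20],[45,13],[50,0]]
[[18,20],[19,0],[24,20],[45,13],[50,0]]
[[18,20],[19,0],[24,20],[45,13],[50,0]]
[[18,20],[19,0],[24,20],[45,13],[50,0]]
[[18,20],[19,0],[24,20],[45,13],[50,0]]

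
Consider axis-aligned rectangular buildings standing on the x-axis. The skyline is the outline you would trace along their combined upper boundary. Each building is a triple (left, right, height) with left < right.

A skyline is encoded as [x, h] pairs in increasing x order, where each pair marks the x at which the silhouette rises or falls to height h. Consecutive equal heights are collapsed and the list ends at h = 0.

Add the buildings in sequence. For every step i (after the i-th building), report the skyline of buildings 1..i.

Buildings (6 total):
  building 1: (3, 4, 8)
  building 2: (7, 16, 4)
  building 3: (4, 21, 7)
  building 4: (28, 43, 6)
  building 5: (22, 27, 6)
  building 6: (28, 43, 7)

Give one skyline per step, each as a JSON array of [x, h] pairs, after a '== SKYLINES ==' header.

== SKYLINES ==
[[3,8],[4,0]]
[[3,8],[4,0],[7,4],[16,0]]
[[3,8],[4,7],[21,0]]
[[3,8],[4,7],[21,0],[28,6],[43,0]]
[[3,8],[4,7],[21,0],[22,6],[27,0],[28,6],[43,0]]
[[3,8],[4,7],[21,0],[22,6],[27,0],[28,7],[43,0]]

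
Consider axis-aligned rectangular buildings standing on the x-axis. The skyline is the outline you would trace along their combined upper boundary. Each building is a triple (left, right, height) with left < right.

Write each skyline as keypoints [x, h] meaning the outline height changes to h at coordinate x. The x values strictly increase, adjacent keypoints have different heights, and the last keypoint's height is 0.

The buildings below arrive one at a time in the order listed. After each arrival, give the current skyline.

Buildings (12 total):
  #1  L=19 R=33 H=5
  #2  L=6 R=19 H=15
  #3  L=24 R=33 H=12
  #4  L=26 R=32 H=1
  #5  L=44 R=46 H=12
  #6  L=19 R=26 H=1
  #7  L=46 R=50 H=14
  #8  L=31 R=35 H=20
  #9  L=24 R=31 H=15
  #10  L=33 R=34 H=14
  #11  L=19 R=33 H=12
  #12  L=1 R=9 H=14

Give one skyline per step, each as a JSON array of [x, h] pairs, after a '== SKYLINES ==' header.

== SKYLINES ==
[[19,5],[33,0]]
[[6,15],[19,5],[33,0]]
[[6,15],[19,5],[24,12],[33,0]]
[[6,15],[19,5],[24,12],[33,0]]
[[6,15],[19,5],[24,12],[33,0],[44,12],[46,0]]
[[6,15],[19,5],[24,12],[33,0],[44,12],[46,0]]
[[6,15],[19,5],[24,12],[33,0],[44,12],[46,14],[50,0]]
[[6,15],[19,5],[24,12],[31,20],[35,0],[44,12],[46,14],[50,0]]
[[6,15],[19,5],[24,15],[31,20],[35,0],[44,12],[46,14],[50,0]]
[[6,15],[19,5],[24,15],[31,20],[35,0],[44,12],[46,14],[50,0]]
[[6,15],[19,12],[24,15],[31,20],[35,0],[44,12],[46,14],[50,0]]
[[1,14],[6,15],[19,12],[24,15],[31,20],[35,0],[44,12],[46,14],[50,0]]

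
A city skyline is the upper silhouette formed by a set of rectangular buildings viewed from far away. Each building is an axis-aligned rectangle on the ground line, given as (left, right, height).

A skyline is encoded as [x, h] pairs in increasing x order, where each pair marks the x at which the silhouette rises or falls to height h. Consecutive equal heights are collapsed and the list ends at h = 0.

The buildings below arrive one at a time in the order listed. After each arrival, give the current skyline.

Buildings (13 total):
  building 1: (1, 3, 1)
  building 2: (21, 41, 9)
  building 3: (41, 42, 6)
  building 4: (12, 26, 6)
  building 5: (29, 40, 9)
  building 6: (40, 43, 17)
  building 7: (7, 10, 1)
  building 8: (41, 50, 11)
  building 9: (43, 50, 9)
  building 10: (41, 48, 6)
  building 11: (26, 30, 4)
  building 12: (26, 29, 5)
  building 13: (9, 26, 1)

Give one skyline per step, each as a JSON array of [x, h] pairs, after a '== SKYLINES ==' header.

== SKYLINES ==
[[1,1],[3,0]]
[[1,1],[3,0],[21,9],[41,0]]
[[1,1],[3,0],[21,9],[41,6],[42,0]]
[[1,1],[3,0],[12,6],[21,9],[41,6],[42,0]]
[[1,1],[3,0],[12,6],[21,9],[41,6],[42,0]]
[[1,1],[3,0],[12,6],[21,9],[40,17],[43,0]]
[[1,1],[3,0],[7,1],[10,0],[12,6],[21,9],[40,17],[43,0]]
[[1,1],[3,0],[7,1],[10,0],[12,6],[21,9],[40,17],[43,11],[50,0]]
[[1,1],[3,0],[7,1],[10,0],[12,6],[21,9],[40,17],[43,11],[50,0]]
[[1,1],[3,0],[7,1],[10,0],[12,6],[21,9],[40,17],[43,11],[50,0]]
[[1,1],[3,0],[7,1],[10,0],[12,6],[21,9],[40,17],[43,11],[50,0]]
[[1,1],[3,0],[7,1],[10,0],[12,6],[21,9],[40,17],[43,11],[50,0]]
[[1,1],[3,0],[7,1],[12,6],[21,9],[40,17],[43,11],[50,0]]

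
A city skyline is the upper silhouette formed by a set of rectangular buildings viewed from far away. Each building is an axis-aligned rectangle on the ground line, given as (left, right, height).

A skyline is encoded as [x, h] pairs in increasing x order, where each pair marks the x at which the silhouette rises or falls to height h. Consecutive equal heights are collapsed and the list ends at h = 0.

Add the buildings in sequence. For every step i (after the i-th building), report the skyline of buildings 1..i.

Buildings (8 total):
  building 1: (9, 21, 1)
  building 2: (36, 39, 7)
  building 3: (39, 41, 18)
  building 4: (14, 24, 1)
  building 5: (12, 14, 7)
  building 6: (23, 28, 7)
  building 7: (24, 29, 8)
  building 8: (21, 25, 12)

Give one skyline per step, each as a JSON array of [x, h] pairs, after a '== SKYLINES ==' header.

== SKYLINES ==
[[9,1],[21,0]]
[[9,1],[21,0],[36,7],[39,0]]
[[9,1],[21,0],[36,7],[39,18],[41,0]]
[[9,1],[24,0],[36,7],[39,18],[41,0]]
[[9,1],[12,7],[14,1],[24,0],[36,7],[39,18],[41,0]]
[[9,1],[12,7],[14,1],[23,7],[28,0],[36,7],[39,18],[41,0]]
[[9,1],[12,7],[14,1],[23,7],[24,8],[29,0],[36,7],[39,18],[41,0]]
[[9,1],[12,7],[14,1],[21,12],[25,8],[29,0],[36,7],[39,18],[41,0]]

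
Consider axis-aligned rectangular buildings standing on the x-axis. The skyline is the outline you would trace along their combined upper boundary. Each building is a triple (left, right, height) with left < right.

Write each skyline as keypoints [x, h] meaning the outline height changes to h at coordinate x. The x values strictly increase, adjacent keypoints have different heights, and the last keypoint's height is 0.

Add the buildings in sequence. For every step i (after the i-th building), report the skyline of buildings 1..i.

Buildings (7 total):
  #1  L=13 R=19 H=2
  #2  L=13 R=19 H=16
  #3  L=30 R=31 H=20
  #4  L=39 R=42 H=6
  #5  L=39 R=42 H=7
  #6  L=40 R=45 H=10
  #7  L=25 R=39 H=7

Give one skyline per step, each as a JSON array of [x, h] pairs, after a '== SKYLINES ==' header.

== SKYLINES ==
[[13,2],[19,0]]
[[13,16],[19,0]]
[[13,16],[19,0],[30,20],[31,0]]
[[13,16],[19,0],[30,20],[31,0],[39,6],[42,0]]
[[13,16],[19,0],[30,20],[31,0],[39,7],[42,0]]
[[13,16],[19,0],[30,20],[31,0],[39,7],[40,10],[45,0]]
[[13,16],[19,0],[25,7],[30,20],[31,7],[40,10],[45,0]]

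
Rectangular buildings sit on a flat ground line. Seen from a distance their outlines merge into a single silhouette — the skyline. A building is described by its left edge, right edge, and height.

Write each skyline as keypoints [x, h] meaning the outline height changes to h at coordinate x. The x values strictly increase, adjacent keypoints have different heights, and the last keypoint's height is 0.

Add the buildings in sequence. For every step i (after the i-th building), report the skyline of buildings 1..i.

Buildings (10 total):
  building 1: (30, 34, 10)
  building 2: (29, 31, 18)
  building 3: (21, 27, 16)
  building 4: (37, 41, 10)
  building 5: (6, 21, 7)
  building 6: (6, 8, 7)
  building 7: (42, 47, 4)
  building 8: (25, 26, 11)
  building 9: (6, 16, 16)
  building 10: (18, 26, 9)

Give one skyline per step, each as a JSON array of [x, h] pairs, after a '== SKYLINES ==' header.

== SKYLINES ==
[[30,10],[34,0]]
[[29,18],[31,10],[34,0]]
[[21,16],[27,0],[29,18],[31,10],[34,0]]
[[21,16],[27,0],[29,18],[31,10],[34,0],[37,10],[41,0]]
[[6,7],[21,16],[27,0],[29,18],[31,10],[34,0],[37,10],[41,0]]
[[6,7],[21,16],[27,0],[29,18],[31,10],[34,0],[37,10],[41,0]]
[[6,7],[21,16],[27,0],[29,18],[31,10],[34,0],[37,10],[41,0],[42,4],[47,0]]
[[6,7],[21,16],[27,0],[29,18],[31,10],[34,0],[37,10],[41,0],[42,4],[47,0]]
[[6,16],[16,7],[21,16],[27,0],[29,18],[31,10],[34,0],[37,10],[41,0],[42,4],[47,0]]
[[6,16],[16,7],[18,9],[21,16],[27,0],[29,18],[31,10],[34,0],[37,10],[41,0],[42,4],[47,0]]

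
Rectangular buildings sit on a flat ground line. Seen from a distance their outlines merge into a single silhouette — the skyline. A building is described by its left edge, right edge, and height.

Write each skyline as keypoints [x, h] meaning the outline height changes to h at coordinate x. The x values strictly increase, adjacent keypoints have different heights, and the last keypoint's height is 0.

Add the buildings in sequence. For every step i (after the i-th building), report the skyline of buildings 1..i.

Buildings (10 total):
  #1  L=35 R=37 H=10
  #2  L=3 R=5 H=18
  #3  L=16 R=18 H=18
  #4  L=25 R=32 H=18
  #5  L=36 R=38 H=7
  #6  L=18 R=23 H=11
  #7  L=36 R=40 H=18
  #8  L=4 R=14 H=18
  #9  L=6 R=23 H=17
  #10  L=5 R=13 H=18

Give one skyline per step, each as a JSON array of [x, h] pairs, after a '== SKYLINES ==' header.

== SKYLINES ==
[[35,10],[37,0]]
[[3,18],[5,0],[35,10],[37,0]]
[[3,18],[5,0],[16,18],[18,0],[35,10],[37,0]]
[[3,18],[5,0],[16,18],[18,0],[25,18],[32,0],[35,10],[37,0]]
[[3,18],[5,0],[16,18],[18,0],[25,18],[32,0],[35,10],[37,7],[38,0]]
[[3,18],[5,0],[16,18],[18,11],[23,0],[25,18],[32,0],[35,10],[37,7],[38,0]]
[[3,18],[5,0],[16,18],[18,11],[23,0],[25,18],[32,0],[35,10],[36,18],[40,0]]
[[3,18],[14,0],[16,18],[18,11],[23,0],[25,18],[32,0],[35,10],[36,18],[40,0]]
[[3,18],[14,17],[16,18],[18,17],[23,0],[25,18],[32,0],[35,10],[36,18],[40,0]]
[[3,18],[14,17],[16,18],[18,17],[23,0],[25,18],[32,0],[35,10],[36,18],[40,0]]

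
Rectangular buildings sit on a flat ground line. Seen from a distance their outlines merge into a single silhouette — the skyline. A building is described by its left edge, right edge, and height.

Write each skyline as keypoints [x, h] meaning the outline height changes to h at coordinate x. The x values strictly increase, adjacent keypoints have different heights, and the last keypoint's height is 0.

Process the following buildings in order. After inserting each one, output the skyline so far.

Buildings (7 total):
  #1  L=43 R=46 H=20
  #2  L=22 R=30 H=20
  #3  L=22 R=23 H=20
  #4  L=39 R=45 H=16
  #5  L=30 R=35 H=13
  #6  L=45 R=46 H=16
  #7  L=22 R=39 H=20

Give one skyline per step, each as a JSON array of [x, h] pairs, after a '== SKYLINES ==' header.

== SKYLINES ==
[[43,20],[46,0]]
[[22,20],[30,0],[43,20],[46,0]]
[[22,20],[30,0],[43,20],[46,0]]
[[22,20],[30,0],[39,16],[43,20],[46,0]]
[[22,20],[30,13],[35,0],[39,16],[43,20],[46,0]]
[[22,20],[30,13],[35,0],[39,16],[43,20],[46,0]]
[[22,20],[39,16],[43,20],[46,0]]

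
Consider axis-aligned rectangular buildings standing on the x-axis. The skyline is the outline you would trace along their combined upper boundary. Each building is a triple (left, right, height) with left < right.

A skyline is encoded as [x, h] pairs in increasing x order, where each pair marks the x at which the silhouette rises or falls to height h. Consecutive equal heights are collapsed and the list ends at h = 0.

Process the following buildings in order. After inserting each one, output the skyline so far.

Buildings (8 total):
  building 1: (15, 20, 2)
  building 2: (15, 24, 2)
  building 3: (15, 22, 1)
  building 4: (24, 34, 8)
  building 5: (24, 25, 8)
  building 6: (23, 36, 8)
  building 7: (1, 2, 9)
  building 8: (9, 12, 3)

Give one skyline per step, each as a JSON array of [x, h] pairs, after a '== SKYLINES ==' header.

== SKYLINES ==
[[15,2],[20,0]]
[[15,2],[24,0]]
[[15,2],[24,0]]
[[15,2],[24,8],[34,0]]
[[15,2],[24,8],[34,0]]
[[15,2],[23,8],[36,0]]
[[1,9],[2,0],[15,2],[23,8],[36,0]]
[[1,9],[2,0],[9,3],[12,0],[15,2],[23,8],[36,0]]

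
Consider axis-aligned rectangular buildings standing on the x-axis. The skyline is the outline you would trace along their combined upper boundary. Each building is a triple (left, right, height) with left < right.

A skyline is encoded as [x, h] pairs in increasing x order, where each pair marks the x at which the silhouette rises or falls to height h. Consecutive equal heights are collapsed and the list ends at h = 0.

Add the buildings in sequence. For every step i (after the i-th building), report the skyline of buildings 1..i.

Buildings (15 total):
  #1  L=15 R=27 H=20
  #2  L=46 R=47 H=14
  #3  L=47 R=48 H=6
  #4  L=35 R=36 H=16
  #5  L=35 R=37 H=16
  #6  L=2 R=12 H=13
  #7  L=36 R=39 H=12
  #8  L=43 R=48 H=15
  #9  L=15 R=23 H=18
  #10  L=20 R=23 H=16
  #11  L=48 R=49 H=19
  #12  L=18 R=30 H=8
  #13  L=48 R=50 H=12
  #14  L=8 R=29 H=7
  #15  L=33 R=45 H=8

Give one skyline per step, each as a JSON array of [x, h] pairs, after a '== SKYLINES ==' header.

== SKYLINES ==
[[15,20],[27,0]]
[[15,20],[27,0],[46,14],[47,0]]
[[15,20],[27,0],[46,14],[47,6],[48,0]]
[[15,20],[27,0],[35,16],[36,0],[46,14],[47,6],[48,0]]
[[15,20],[27,0],[35,16],[37,0],[46,14],[47,6],[48,0]]
[[2,13],[12,0],[15,20],[27,0],[35,16],[37,0],[46,14],[47,6],[48,0]]
[[2,13],[12,0],[15,20],[27,0],[35,16],[37,12],[39,0],[46,14],[47,6],[48,0]]
[[2,13],[12,0],[15,20],[27,0],[35,16],[37,12],[39,0],[43,15],[48,0]]
[[2,13],[12,0],[15,20],[27,0],[35,16],[37,12],[39,0],[43,15],[48,0]]
[[2,13],[12,0],[15,20],[27,0],[35,16],[37,12],[39,0],[43,15],[48,0]]
[[2,13],[12,0],[15,20],[27,0],[35,16],[37,12],[39,0],[43,15],[48,19],[49,0]]
[[2,13],[12,0],[15,20],[27,8],[30,0],[35,16],[37,12],[39,0],[43,15],[48,19],[49,0]]
[[2,13],[12,0],[15,20],[27,8],[30,0],[35,16],[37,12],[39,0],[43,15],[48,19],[49,12],[50,0]]
[[2,13],[12,7],[15,20],[27,8],[30,0],[35,16],[37,12],[39,0],[43,15],[48,19],[49,12],[50,0]]
[[2,13],[12,7],[15,20],[27,8],[30,0],[33,8],[35,16],[37,12],[39,8],[43,15],[48,19],[49,12],[50,0]]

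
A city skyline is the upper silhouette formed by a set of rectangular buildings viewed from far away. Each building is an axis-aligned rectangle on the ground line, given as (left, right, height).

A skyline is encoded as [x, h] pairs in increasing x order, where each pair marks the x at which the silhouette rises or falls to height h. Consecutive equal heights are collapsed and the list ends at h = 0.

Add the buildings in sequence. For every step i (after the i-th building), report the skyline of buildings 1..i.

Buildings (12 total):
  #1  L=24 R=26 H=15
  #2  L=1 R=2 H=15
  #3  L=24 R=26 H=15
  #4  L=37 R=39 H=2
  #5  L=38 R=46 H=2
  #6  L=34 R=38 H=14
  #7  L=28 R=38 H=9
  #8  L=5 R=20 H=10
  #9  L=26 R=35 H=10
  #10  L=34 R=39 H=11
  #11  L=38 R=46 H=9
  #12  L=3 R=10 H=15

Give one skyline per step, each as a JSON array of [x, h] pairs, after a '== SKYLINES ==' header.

== SKYLINES ==
[[24,15],[26,0]]
[[1,15],[2,0],[24,15],[26,0]]
[[1,15],[2,0],[24,15],[26,0]]
[[1,15],[2,0],[24,15],[26,0],[37,2],[39,0]]
[[1,15],[2,0],[24,15],[26,0],[37,2],[46,0]]
[[1,15],[2,0],[24,15],[26,0],[34,14],[38,2],[46,0]]
[[1,15],[2,0],[24,15],[26,0],[28,9],[34,14],[38,2],[46,0]]
[[1,15],[2,0],[5,10],[20,0],[24,15],[26,0],[28,9],[34,14],[38,2],[46,0]]
[[1,15],[2,0],[5,10],[20,0],[24,15],[26,10],[34,14],[38,2],[46,0]]
[[1,15],[2,0],[5,10],[20,0],[24,15],[26,10],[34,14],[38,11],[39,2],[46,0]]
[[1,15],[2,0],[5,10],[20,0],[24,15],[26,10],[34,14],[38,11],[39,9],[46,0]]
[[1,15],[2,0],[3,15],[10,10],[20,0],[24,15],[26,10],[34,14],[38,11],[39,9],[46,0]]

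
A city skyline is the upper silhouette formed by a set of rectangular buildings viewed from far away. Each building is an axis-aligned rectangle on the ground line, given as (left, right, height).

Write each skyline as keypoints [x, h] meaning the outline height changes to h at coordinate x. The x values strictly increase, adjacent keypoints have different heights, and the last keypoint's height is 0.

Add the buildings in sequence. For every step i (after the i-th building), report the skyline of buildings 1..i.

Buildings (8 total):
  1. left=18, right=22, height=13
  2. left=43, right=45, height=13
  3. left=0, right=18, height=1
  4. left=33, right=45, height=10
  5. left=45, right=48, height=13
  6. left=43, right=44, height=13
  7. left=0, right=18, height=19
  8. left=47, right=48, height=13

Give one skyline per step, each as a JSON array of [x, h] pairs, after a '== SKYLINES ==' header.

== SKYLINES ==
[[18,13],[22,0]]
[[18,13],[22,0],[43,13],[45,0]]
[[0,1],[18,13],[22,0],[43,13],[45,0]]
[[0,1],[18,13],[22,0],[33,10],[43,13],[45,0]]
[[0,1],[18,13],[22,0],[33,10],[43,13],[48,0]]
[[0,1],[18,13],[22,0],[33,10],[43,13],[48,0]]
[[0,19],[18,13],[22,0],[33,10],[43,13],[48,0]]
[[0,19],[18,13],[22,0],[33,10],[43,13],[48,0]]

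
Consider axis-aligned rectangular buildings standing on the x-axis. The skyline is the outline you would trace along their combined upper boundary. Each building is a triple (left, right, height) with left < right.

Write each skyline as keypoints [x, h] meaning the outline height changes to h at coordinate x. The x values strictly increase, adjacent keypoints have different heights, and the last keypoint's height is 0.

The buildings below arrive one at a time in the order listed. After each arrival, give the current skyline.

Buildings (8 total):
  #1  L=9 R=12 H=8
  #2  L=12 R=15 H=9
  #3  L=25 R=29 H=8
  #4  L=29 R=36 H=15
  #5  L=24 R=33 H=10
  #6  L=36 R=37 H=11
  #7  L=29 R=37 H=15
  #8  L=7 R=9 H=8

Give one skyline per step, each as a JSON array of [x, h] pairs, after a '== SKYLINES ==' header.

== SKYLINES ==
[[9,8],[12,0]]
[[9,8],[12,9],[15,0]]
[[9,8],[12,9],[15,0],[25,8],[29,0]]
[[9,8],[12,9],[15,0],[25,8],[29,15],[36,0]]
[[9,8],[12,9],[15,0],[24,10],[29,15],[36,0]]
[[9,8],[12,9],[15,0],[24,10],[29,15],[36,11],[37,0]]
[[9,8],[12,9],[15,0],[24,10],[29,15],[37,0]]
[[7,8],[12,9],[15,0],[24,10],[29,15],[37,0]]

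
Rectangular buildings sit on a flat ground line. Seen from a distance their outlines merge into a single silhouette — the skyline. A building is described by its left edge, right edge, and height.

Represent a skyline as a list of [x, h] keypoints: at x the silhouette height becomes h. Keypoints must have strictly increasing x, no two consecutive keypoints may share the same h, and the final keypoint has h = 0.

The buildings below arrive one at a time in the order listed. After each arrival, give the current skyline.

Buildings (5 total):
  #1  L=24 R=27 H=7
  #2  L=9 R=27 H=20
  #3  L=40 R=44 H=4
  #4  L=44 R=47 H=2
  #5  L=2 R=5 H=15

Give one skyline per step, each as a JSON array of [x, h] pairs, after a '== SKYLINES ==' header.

== SKYLINES ==
[[24,7],[27,0]]
[[9,20],[27,0]]
[[9,20],[27,0],[40,4],[44,0]]
[[9,20],[27,0],[40,4],[44,2],[47,0]]
[[2,15],[5,0],[9,20],[27,0],[40,4],[44,2],[47,0]]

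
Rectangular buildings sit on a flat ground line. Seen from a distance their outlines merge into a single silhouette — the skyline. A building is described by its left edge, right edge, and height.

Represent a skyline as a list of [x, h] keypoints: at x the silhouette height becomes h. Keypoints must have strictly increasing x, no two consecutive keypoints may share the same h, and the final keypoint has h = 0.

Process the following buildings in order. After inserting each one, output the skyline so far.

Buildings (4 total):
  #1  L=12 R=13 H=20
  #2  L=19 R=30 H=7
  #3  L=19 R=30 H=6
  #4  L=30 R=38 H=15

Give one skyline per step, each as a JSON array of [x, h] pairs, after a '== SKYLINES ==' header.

== SKYLINES ==
[[12,20],[13,0]]
[[12,20],[13,0],[19,7],[30,0]]
[[12,20],[13,0],[19,7],[30,0]]
[[12,20],[13,0],[19,7],[30,15],[38,0]]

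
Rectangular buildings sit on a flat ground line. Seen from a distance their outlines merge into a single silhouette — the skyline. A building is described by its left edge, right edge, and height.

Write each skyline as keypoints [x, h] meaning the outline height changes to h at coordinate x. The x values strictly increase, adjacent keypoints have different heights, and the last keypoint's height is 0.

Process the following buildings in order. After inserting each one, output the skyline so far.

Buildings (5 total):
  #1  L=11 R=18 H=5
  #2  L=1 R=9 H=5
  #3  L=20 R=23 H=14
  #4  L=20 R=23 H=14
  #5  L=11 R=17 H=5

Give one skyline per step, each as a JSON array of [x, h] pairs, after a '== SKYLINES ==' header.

== SKYLINES ==
[[11,5],[18,0]]
[[1,5],[9,0],[11,5],[18,0]]
[[1,5],[9,0],[11,5],[18,0],[20,14],[23,0]]
[[1,5],[9,0],[11,5],[18,0],[20,14],[23,0]]
[[1,5],[9,0],[11,5],[18,0],[20,14],[23,0]]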